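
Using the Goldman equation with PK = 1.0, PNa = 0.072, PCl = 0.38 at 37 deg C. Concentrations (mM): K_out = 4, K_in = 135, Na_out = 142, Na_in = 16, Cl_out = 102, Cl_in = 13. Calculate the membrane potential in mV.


Vm = (RT/F)*ln((PK*Ko + PNa*Nao + PCl*Cli)/(PK*Ki + PNa*Nai + PCl*Clo))
Numer = 19.164, Denom = 174.912
Vm = -59.1 mV


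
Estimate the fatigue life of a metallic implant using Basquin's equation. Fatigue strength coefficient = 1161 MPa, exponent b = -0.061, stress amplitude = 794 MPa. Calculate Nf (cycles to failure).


sigma_a = sigma_f' * (2Nf)^b
2Nf = (sigma_a/sigma_f')^(1/b)
2Nf = (794/1161)^(1/-0.061)
2Nf = 507.11928
Nf = 253.6


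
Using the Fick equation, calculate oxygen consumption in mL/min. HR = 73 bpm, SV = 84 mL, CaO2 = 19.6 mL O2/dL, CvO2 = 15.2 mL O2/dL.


CO = HR*SV = 73*84/1000 = 6.132 L/min
a-v O2 diff = 19.6 - 15.2 = 4.4 mL/dL
VO2 = CO * (CaO2-CvO2) * 10 dL/L
VO2 = 6.132 * 4.4 * 10
VO2 = 269.8 mL/min


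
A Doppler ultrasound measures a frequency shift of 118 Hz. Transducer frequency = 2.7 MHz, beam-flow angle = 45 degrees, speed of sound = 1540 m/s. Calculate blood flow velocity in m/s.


v = fd * c / (2 * f0 * cos(theta))
v = 118 * 1540 / (2 * 2.7000e+06 * cos(45))
v = 0.04759 m/s


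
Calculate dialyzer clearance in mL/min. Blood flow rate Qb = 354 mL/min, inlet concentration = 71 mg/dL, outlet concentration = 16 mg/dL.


K = Qb * (Cb_in - Cb_out) / Cb_in
K = 354 * (71 - 16) / 71
K = 274.2 mL/min


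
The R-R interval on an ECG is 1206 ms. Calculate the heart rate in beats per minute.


HR = 60 / RR_interval(s)
RR = 1206 ms = 1.206 s
HR = 60 / 1.206 = 49.75 bpm


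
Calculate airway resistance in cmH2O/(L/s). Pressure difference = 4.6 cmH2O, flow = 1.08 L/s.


R = dP / flow
R = 4.6 / 1.08
R = 4.259 cmH2O/(L/s)


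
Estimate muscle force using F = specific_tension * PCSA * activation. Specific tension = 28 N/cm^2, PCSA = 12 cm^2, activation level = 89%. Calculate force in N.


F = sigma * PCSA * activation
F = 28 * 12 * 0.89
F = 299 N


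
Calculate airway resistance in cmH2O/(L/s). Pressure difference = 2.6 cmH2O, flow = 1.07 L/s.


R = dP / flow
R = 2.6 / 1.07
R = 2.43 cmH2O/(L/s)


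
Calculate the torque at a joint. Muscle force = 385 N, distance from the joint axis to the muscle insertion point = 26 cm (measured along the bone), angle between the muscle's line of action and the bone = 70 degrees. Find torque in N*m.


Torque = F * d * sin(theta)   (moment arm = d*sin(theta))
d = 26 cm = 0.26 m
Torque = 385 * 0.26 * sin(70)
Torque = 94.06 N*m


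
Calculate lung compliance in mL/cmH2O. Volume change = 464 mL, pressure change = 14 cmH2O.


C = dV / dP
C = 464 / 14
C = 33.14 mL/cmH2O


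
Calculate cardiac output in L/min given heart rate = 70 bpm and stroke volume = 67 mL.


CO = HR * SV
CO = 70 * 67 / 1000
CO = 4.69 L/min


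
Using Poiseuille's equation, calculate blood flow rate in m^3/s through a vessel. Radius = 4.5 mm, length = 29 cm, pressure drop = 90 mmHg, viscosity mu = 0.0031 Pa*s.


Q = pi*r^4*dP / (8*mu*L)
r = 0.0045 m, L = 0.29 m
dP = 90 mmHg = 11998.98 Pa
Q = 0.002149 m^3/s


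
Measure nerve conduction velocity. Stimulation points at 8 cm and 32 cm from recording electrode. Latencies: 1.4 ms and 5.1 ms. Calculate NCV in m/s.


Distance = (32 - 8) / 100 = 0.24 m
dt = (5.1 - 1.4) / 1000 = 0.0037 s
NCV = dist / dt = 64.86 m/s


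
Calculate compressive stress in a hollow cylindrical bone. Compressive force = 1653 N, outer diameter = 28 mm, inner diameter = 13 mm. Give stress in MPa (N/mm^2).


A = pi*(r_o^2 - r_i^2)
r_o = 14 mm, r_i = 6.5 mm
A = 483.02 mm^2
sigma = F/A = 1653 / 483.02
sigma = 3.422 MPa


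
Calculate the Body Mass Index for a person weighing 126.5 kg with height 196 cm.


BMI = weight / height^2
height = 196 cm = 1.96 m
BMI = 126.5 / 1.96^2
BMI = 32.93 kg/m^2


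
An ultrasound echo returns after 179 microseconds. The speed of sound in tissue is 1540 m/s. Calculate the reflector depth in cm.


depth = c * t / 2
t = 179 us = 1.7900e-04 s
depth = 1540 * 1.7900e-04 / 2
depth = 0.13783 m = 13.783 cm


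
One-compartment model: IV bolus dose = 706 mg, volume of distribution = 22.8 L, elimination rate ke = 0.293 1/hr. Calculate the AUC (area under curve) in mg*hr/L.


C0 = Dose/Vd = 706/22.8 = 30.9649 mg/L
AUC = C0/ke = 30.9649/0.293
AUC = 105.7 mg*hr/L


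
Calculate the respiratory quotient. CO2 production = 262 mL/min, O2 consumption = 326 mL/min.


RQ = VCO2 / VO2
RQ = 262 / 326
RQ = 0.8037


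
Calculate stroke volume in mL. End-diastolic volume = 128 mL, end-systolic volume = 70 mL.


SV = EDV - ESV
SV = 128 - 70
SV = 58 mL


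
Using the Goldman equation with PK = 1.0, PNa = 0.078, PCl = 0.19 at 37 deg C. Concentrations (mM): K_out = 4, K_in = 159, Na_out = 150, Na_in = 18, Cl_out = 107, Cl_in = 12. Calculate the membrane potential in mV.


Vm = (RT/F)*ln((PK*Ko + PNa*Nao + PCl*Cli)/(PK*Ki + PNa*Nai + PCl*Clo))
Numer = 17.98, Denom = 180.734
Vm = -61.68 mV


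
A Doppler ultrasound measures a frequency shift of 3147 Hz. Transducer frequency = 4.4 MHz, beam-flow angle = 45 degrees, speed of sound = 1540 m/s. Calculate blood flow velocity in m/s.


v = fd * c / (2 * f0 * cos(theta))
v = 3147 * 1540 / (2 * 4.4000e+06 * cos(45))
v = 0.7788 m/s


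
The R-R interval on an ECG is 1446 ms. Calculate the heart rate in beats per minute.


HR = 60 / RR_interval(s)
RR = 1446 ms = 1.446 s
HR = 60 / 1.446 = 41.49 bpm


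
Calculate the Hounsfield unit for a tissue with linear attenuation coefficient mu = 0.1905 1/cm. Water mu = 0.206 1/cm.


HU = ((mu_tissue - mu_water) / mu_water) * 1000
HU = ((0.1905 - 0.206) / 0.206) * 1000
HU = -75.24


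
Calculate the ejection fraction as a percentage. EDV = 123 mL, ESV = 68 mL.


SV = EDV - ESV = 123 - 68 = 55 mL
EF = SV/EDV * 100 = 55/123 * 100
EF = 44.72%


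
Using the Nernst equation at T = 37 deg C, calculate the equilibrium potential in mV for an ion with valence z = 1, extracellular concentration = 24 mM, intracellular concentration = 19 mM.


E = (RT/(zF)) * ln(C_out/C_in)
T = 37 + 273.15 = 310.15 K
E = (8.314 * 310.15 / (1 * 96485)) * ln(24/19)
E = 6.243 mV


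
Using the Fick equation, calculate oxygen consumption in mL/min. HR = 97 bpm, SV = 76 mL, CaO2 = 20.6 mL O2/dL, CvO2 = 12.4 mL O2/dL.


CO = HR*SV = 97*76/1000 = 7.372 L/min
a-v O2 diff = 20.6 - 12.4 = 8.2 mL/dL
VO2 = CO * (CaO2-CvO2) * 10 dL/L
VO2 = 7.372 * 8.2 * 10
VO2 = 604.5 mL/min


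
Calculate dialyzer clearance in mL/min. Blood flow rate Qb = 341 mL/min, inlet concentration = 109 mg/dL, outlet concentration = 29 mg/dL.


K = Qb * (Cb_in - Cb_out) / Cb_in
K = 341 * (109 - 29) / 109
K = 250.3 mL/min


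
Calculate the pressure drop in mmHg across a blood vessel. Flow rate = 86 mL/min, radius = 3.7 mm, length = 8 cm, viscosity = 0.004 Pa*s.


dP = 8*mu*L*Q / (pi*r^4)
Q = 86 mL/min = 1.43333e-06 m^3/s
dP = 6.23203 Pa = 6.23203 / 133.322 mmHg = 0.04674 mmHg


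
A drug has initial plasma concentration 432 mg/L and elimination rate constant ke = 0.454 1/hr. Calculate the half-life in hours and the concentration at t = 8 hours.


t_half = ln(2) / ke = 0.693147 / 0.454 = 1.527 hr
C(t) = C0 * exp(-ke*t) = 432 * exp(-0.454*8)
C(8) = 11.43 mg/L


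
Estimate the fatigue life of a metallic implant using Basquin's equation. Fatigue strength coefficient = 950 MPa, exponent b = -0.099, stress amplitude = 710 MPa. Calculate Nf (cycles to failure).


sigma_a = sigma_f' * (2Nf)^b
2Nf = (sigma_a/sigma_f')^(1/b)
2Nf = (710/950)^(1/-0.099)
2Nf = 18.942044
Nf = 9.471


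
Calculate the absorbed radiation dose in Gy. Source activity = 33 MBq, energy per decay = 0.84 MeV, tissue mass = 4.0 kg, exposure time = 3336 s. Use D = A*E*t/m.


A = 33 MBq = 3.3000e+07 Bq
E = 0.84 MeV = 1.34568e-13 J
D = A*E*t/m = 3.3000e+07*1.34568e-13*3336/4.0
D = 0.003704 Gy


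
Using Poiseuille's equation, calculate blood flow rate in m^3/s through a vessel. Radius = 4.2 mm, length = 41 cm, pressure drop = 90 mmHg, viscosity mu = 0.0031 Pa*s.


Q = pi*r^4*dP / (8*mu*L)
r = 0.0042 m, L = 0.41 m
dP = 90 mmHg = 11998.98 Pa
Q = 0.001154 m^3/s


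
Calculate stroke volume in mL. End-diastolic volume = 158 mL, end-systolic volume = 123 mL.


SV = EDV - ESV
SV = 158 - 123
SV = 35 mL


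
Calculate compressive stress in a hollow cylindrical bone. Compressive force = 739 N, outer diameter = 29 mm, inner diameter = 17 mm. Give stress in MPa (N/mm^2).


A = pi*(r_o^2 - r_i^2)
r_o = 14.5 mm, r_i = 8.5 mm
A = 433.54 mm^2
sigma = F/A = 739 / 433.54
sigma = 1.705 MPa


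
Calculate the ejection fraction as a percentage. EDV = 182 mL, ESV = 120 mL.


SV = EDV - ESV = 182 - 120 = 62 mL
EF = SV/EDV * 100 = 62/182 * 100
EF = 34.07%


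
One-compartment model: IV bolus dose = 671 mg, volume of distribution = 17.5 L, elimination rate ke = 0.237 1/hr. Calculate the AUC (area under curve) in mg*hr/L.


C0 = Dose/Vd = 671/17.5 = 38.3429 mg/L
AUC = C0/ke = 38.3429/0.237
AUC = 161.8 mg*hr/L


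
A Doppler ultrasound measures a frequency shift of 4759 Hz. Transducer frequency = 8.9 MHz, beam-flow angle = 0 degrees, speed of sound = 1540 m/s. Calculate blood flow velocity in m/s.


v = fd * c / (2 * f0 * cos(theta))
v = 4759 * 1540 / (2 * 8.9000e+06 * cos(0))
v = 0.4117 m/s


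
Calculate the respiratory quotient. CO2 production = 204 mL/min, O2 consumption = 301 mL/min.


RQ = VCO2 / VO2
RQ = 204 / 301
RQ = 0.6777


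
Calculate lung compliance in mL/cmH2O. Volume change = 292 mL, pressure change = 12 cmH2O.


C = dV / dP
C = 292 / 12
C = 24.33 mL/cmH2O


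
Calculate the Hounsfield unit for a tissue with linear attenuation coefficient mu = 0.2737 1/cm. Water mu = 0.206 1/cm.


HU = ((mu_tissue - mu_water) / mu_water) * 1000
HU = ((0.2737 - 0.206) / 0.206) * 1000
HU = 328.6


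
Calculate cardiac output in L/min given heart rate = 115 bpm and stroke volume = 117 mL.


CO = HR * SV
CO = 115 * 117 / 1000
CO = 13.46 L/min


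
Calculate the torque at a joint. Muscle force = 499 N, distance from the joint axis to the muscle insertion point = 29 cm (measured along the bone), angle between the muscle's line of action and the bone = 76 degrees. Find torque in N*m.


Torque = F * d * sin(theta)   (moment arm = d*sin(theta))
d = 29 cm = 0.29 m
Torque = 499 * 0.29 * sin(76)
Torque = 140.4 N*m


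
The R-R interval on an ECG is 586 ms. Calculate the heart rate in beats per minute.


HR = 60 / RR_interval(s)
RR = 586 ms = 0.586 s
HR = 60 / 0.586 = 102.4 bpm


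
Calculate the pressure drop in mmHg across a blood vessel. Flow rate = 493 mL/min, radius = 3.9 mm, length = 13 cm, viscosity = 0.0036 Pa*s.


dP = 8*mu*L*Q / (pi*r^4)
Q = 493 mL/min = 8.21667e-06 m^3/s
dP = 42.3276 Pa = 42.3276 / 133.322 mmHg = 0.3175 mmHg


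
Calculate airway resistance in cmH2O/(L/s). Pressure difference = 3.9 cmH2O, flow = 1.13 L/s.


R = dP / flow
R = 3.9 / 1.13
R = 3.451 cmH2O/(L/s)


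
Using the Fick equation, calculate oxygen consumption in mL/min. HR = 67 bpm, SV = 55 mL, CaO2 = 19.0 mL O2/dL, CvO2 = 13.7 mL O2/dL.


CO = HR*SV = 67*55/1000 = 3.685 L/min
a-v O2 diff = 19.0 - 13.7 = 5.3 mL/dL
VO2 = CO * (CaO2-CvO2) * 10 dL/L
VO2 = 3.685 * 5.3 * 10
VO2 = 195.3 mL/min


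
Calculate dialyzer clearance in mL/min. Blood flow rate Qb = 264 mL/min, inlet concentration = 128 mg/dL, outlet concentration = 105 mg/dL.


K = Qb * (Cb_in - Cb_out) / Cb_in
K = 264 * (128 - 105) / 128
K = 47.44 mL/min


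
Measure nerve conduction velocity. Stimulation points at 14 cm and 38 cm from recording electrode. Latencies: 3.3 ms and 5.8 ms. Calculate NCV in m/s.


Distance = (38 - 14) / 100 = 0.24 m
dt = (5.8 - 3.3) / 1000 = 0.0025 s
NCV = dist / dt = 96 m/s


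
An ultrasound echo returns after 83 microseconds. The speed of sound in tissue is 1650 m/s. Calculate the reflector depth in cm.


depth = c * t / 2
t = 83 us = 8.3000e-05 s
depth = 1650 * 8.3000e-05 / 2
depth = 0.068475 m = 6.8475 cm


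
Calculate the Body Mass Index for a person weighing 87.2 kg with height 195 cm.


BMI = weight / height^2
height = 195 cm = 1.95 m
BMI = 87.2 / 1.95^2
BMI = 22.93 kg/m^2


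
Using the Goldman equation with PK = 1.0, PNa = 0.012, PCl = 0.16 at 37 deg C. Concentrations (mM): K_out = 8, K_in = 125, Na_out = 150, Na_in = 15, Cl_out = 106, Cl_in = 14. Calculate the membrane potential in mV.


Vm = (RT/F)*ln((PK*Ko + PNa*Nao + PCl*Cli)/(PK*Ki + PNa*Nai + PCl*Clo))
Numer = 12.04, Denom = 142.14
Vm = -65.97 mV


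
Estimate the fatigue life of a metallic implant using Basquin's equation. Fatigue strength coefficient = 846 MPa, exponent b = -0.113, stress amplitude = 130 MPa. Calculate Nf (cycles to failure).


sigma_a = sigma_f' * (2Nf)^b
2Nf = (sigma_a/sigma_f')^(1/b)
2Nf = (130/846)^(1/-0.113)
2Nf = 15793163
Nf = 7.8966e+06


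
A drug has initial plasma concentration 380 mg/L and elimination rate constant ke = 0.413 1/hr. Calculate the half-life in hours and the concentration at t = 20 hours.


t_half = ln(2) / ke = 0.693147 / 0.413 = 1.678 hr
C(t) = C0 * exp(-ke*t) = 380 * exp(-0.413*20)
C(20) = 0.09829 mg/L


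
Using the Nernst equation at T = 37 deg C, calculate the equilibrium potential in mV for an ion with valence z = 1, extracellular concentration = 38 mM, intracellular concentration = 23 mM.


E = (RT/(zF)) * ln(C_out/C_in)
T = 37 + 273.15 = 310.15 K
E = (8.314 * 310.15 / (1 * 96485)) * ln(38/23)
E = 13.42 mV


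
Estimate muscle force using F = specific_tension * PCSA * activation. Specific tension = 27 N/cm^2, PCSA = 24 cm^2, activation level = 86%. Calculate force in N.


F = sigma * PCSA * activation
F = 27 * 24 * 0.86
F = 557.3 N


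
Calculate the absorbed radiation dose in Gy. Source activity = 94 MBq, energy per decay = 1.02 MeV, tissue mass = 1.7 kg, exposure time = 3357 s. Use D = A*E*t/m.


A = 94 MBq = 9.4000e+07 Bq
E = 1.02 MeV = 1.63404e-13 J
D = A*E*t/m = 9.4000e+07*1.63404e-13*3357/1.7
D = 0.03033 Gy


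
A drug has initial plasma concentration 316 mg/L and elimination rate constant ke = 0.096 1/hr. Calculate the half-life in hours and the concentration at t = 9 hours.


t_half = ln(2) / ke = 0.693147 / 0.096 = 7.22 hr
C(t) = C0 * exp(-ke*t) = 316 * exp(-0.096*9)
C(9) = 133.2 mg/L


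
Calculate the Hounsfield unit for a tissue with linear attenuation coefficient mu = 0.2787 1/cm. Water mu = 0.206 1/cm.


HU = ((mu_tissue - mu_water) / mu_water) * 1000
HU = ((0.2787 - 0.206) / 0.206) * 1000
HU = 352.9


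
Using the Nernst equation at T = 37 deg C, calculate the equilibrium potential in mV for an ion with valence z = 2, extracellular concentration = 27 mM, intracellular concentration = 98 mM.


E = (RT/(zF)) * ln(C_out/C_in)
T = 37 + 273.15 = 310.15 K
E = (8.314 * 310.15 / (2 * 96485)) * ln(27/98)
E = -17.23 mV


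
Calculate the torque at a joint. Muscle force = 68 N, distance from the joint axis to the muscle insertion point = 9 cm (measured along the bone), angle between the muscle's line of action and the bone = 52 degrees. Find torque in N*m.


Torque = F * d * sin(theta)   (moment arm = d*sin(theta))
d = 9 cm = 0.09 m
Torque = 68 * 0.09 * sin(52)
Torque = 4.823 N*m


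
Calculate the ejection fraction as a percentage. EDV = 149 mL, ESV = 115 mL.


SV = EDV - ESV = 149 - 115 = 34 mL
EF = SV/EDV * 100 = 34/149 * 100
EF = 22.82%


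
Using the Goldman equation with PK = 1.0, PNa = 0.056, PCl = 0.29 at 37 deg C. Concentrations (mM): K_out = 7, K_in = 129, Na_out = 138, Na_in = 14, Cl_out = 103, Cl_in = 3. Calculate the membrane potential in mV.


Vm = (RT/F)*ln((PK*Ko + PNa*Nao + PCl*Cli)/(PK*Ki + PNa*Nai + PCl*Clo))
Numer = 15.598, Denom = 159.654
Vm = -62.16 mV


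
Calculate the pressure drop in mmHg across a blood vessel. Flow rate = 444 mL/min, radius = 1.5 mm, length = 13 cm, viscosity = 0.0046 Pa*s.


dP = 8*mu*L*Q / (pi*r^4)
Q = 444 mL/min = 7.4e-06 m^3/s
dP = 2225.91 Pa = 2225.91 / 133.322 mmHg = 16.7 mmHg


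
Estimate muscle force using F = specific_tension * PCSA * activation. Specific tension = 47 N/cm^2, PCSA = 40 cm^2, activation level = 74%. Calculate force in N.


F = sigma * PCSA * activation
F = 47 * 40 * 0.74
F = 1391 N


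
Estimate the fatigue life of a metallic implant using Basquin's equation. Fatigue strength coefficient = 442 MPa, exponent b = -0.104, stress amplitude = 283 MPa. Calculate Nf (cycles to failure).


sigma_a = sigma_f' * (2Nf)^b
2Nf = (sigma_a/sigma_f')^(1/b)
2Nf = (283/442)^(1/-0.104)
2Nf = 72.758379
Nf = 36.38


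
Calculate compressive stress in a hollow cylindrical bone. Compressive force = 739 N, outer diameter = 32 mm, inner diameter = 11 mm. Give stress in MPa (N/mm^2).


A = pi*(r_o^2 - r_i^2)
r_o = 16 mm, r_i = 5.5 mm
A = 709.215 mm^2
sigma = F/A = 739 / 709.215
sigma = 1.042 MPa


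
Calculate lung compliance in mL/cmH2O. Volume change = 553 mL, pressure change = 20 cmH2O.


C = dV / dP
C = 553 / 20
C = 27.65 mL/cmH2O


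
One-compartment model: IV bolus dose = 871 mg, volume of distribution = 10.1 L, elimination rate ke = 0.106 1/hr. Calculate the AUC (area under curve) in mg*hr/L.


C0 = Dose/Vd = 871/10.1 = 86.2376 mg/L
AUC = C0/ke = 86.2376/0.106
AUC = 813.6 mg*hr/L


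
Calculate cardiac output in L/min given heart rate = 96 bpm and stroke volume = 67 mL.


CO = HR * SV
CO = 96 * 67 / 1000
CO = 6.432 L/min


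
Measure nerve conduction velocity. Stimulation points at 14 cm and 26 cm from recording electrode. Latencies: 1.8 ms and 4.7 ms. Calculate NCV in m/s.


Distance = (26 - 14) / 100 = 0.12 m
dt = (4.7 - 1.8) / 1000 = 0.0029 s
NCV = dist / dt = 41.38 m/s


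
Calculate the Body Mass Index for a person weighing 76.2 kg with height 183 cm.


BMI = weight / height^2
height = 183 cm = 1.83 m
BMI = 76.2 / 1.83^2
BMI = 22.75 kg/m^2


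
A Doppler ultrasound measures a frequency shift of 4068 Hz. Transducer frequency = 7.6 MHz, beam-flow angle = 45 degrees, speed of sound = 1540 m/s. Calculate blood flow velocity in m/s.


v = fd * c / (2 * f0 * cos(theta))
v = 4068 * 1540 / (2 * 7.6000e+06 * cos(45))
v = 0.5829 m/s


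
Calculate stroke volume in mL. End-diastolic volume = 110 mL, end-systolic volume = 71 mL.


SV = EDV - ESV
SV = 110 - 71
SV = 39 mL


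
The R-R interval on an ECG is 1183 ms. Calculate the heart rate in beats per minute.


HR = 60 / RR_interval(s)
RR = 1183 ms = 1.183 s
HR = 60 / 1.183 = 50.72 bpm


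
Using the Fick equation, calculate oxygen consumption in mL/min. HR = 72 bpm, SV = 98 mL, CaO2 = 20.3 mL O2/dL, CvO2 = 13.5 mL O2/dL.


CO = HR*SV = 72*98/1000 = 7.056 L/min
a-v O2 diff = 20.3 - 13.5 = 6.8 mL/dL
VO2 = CO * (CaO2-CvO2) * 10 dL/L
VO2 = 7.056 * 6.8 * 10
VO2 = 479.8 mL/min


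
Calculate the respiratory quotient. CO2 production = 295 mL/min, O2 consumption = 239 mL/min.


RQ = VCO2 / VO2
RQ = 295 / 239
RQ = 1.234


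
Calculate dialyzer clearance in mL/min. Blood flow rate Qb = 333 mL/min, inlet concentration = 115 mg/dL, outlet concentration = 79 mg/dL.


K = Qb * (Cb_in - Cb_out) / Cb_in
K = 333 * (115 - 79) / 115
K = 104.2 mL/min


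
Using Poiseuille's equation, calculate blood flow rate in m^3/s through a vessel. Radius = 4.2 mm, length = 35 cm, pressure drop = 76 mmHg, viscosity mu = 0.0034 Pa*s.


Q = pi*r^4*dP / (8*mu*L)
r = 0.0042 m, L = 0.35 m
dP = 76 mmHg = 10132.472 Pa
Q = 0.00104 m^3/s


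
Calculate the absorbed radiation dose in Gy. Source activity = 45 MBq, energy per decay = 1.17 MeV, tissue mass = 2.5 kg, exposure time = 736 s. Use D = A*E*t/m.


A = 45 MBq = 4.5000e+07 Bq
E = 1.17 MeV = 1.87434e-13 J
D = A*E*t/m = 4.5000e+07*1.87434e-13*736/2.5
D = 0.002483 Gy


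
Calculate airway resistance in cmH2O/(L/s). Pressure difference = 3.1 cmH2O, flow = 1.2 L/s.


R = dP / flow
R = 3.1 / 1.2
R = 2.583 cmH2O/(L/s)


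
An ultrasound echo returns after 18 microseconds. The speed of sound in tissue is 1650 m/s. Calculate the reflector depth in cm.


depth = c * t / 2
t = 18 us = 1.8000e-05 s
depth = 1650 * 1.8000e-05 / 2
depth = 0.01485 m = 1.485 cm


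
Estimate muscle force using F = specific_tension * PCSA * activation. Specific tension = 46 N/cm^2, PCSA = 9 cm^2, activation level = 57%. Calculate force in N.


F = sigma * PCSA * activation
F = 46 * 9 * 0.57
F = 236 N


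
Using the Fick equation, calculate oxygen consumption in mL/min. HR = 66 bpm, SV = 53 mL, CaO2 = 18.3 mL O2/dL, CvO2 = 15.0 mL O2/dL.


CO = HR*SV = 66*53/1000 = 3.498 L/min
a-v O2 diff = 18.3 - 15.0 = 3.3 mL/dL
VO2 = CO * (CaO2-CvO2) * 10 dL/L
VO2 = 3.498 * 3.3 * 10
VO2 = 115.4 mL/min


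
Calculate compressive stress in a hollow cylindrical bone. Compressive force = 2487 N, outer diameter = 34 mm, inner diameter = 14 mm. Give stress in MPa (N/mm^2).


A = pi*(r_o^2 - r_i^2)
r_o = 17 mm, r_i = 7 mm
A = 753.982 mm^2
sigma = F/A = 2487 / 753.982
sigma = 3.298 MPa


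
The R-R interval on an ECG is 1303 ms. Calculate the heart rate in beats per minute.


HR = 60 / RR_interval(s)
RR = 1303 ms = 1.303 s
HR = 60 / 1.303 = 46.05 bpm


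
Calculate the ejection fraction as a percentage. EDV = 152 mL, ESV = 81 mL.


SV = EDV - ESV = 152 - 81 = 71 mL
EF = SV/EDV * 100 = 71/152 * 100
EF = 46.71%


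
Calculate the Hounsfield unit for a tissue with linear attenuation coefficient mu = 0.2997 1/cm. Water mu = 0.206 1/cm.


HU = ((mu_tissue - mu_water) / mu_water) * 1000
HU = ((0.2997 - 0.206) / 0.206) * 1000
HU = 454.9


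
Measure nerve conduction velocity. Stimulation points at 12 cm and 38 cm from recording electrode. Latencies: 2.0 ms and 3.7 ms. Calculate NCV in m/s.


Distance = (38 - 12) / 100 = 0.26 m
dt = (3.7 - 2.0) / 1000 = 0.0017 s
NCV = dist / dt = 152.9 m/s


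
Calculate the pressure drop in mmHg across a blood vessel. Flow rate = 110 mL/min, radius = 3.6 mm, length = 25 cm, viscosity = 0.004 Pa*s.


dP = 8*mu*L*Q / (pi*r^4)
Q = 110 mL/min = 1.83333e-06 m^3/s
dP = 27.7953 Pa = 27.7953 / 133.322 mmHg = 0.2085 mmHg


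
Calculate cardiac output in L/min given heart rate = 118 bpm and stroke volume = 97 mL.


CO = HR * SV
CO = 118 * 97 / 1000
CO = 11.45 L/min


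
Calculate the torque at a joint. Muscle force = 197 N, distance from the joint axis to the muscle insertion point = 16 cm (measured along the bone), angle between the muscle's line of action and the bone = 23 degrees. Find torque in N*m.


Torque = F * d * sin(theta)   (moment arm = d*sin(theta))
d = 16 cm = 0.16 m
Torque = 197 * 0.16 * sin(23)
Torque = 12.32 N*m


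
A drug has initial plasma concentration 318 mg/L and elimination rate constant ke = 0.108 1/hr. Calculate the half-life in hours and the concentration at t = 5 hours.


t_half = ln(2) / ke = 0.693147 / 0.108 = 6.418 hr
C(t) = C0 * exp(-ke*t) = 318 * exp(-0.108*5)
C(5) = 185.3 mg/L


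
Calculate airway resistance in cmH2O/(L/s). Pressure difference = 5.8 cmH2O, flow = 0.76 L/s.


R = dP / flow
R = 5.8 / 0.76
R = 7.632 cmH2O/(L/s)


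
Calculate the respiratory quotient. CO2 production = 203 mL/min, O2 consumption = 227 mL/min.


RQ = VCO2 / VO2
RQ = 203 / 227
RQ = 0.8943


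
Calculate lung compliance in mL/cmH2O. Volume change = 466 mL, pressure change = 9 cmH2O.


C = dV / dP
C = 466 / 9
C = 51.78 mL/cmH2O


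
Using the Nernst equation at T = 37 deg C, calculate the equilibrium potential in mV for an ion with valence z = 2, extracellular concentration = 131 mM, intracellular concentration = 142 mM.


E = (RT/(zF)) * ln(C_out/C_in)
T = 37 + 273.15 = 310.15 K
E = (8.314 * 310.15 / (2 * 96485)) * ln(131/142)
E = -1.077 mV


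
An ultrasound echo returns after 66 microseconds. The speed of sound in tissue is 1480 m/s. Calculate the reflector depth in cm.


depth = c * t / 2
t = 66 us = 6.6000e-05 s
depth = 1480 * 6.6000e-05 / 2
depth = 0.04884 m = 4.884 cm


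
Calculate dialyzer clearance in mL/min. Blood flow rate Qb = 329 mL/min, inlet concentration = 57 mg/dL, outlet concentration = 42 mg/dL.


K = Qb * (Cb_in - Cb_out) / Cb_in
K = 329 * (57 - 42) / 57
K = 86.58 mL/min


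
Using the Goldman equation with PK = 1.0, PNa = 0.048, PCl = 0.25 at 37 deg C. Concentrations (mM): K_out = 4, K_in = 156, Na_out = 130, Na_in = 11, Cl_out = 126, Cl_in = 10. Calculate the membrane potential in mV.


Vm = (RT/F)*ln((PK*Ko + PNa*Nao + PCl*Cli)/(PK*Ki + PNa*Nai + PCl*Clo))
Numer = 12.74, Denom = 188.028
Vm = -71.94 mV


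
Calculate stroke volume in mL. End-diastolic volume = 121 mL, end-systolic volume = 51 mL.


SV = EDV - ESV
SV = 121 - 51
SV = 70 mL


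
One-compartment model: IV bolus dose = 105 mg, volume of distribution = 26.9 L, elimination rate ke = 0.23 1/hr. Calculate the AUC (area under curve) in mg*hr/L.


C0 = Dose/Vd = 105/26.9 = 3.90335 mg/L
AUC = C0/ke = 3.90335/0.23
AUC = 16.97 mg*hr/L


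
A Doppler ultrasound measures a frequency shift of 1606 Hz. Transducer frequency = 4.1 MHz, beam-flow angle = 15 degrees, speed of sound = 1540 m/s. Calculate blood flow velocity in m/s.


v = fd * c / (2 * f0 * cos(theta))
v = 1606 * 1540 / (2 * 4.1000e+06 * cos(15))
v = 0.3123 m/s


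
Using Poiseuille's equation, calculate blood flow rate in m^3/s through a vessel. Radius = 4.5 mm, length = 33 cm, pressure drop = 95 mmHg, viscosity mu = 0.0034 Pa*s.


Q = pi*r^4*dP / (8*mu*L)
r = 0.0045 m, L = 0.33 m
dP = 95 mmHg = 12665.59 Pa
Q = 0.001818 m^3/s


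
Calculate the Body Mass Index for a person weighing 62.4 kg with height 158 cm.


BMI = weight / height^2
height = 158 cm = 1.58 m
BMI = 62.4 / 1.58^2
BMI = 25 kg/m^2


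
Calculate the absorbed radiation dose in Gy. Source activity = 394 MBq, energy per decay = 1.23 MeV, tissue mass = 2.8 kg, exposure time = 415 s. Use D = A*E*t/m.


A = 394 MBq = 3.9400e+08 Bq
E = 1.23 MeV = 1.97046e-13 J
D = A*E*t/m = 3.9400e+08*1.97046e-13*415/2.8
D = 0.01151 Gy


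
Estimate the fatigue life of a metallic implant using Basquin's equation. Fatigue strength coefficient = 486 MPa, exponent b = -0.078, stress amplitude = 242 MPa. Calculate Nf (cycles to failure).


sigma_a = sigma_f' * (2Nf)^b
2Nf = (sigma_a/sigma_f')^(1/b)
2Nf = (242/486)^(1/-0.078)
2Nf = 7626.3946
Nf = 3813


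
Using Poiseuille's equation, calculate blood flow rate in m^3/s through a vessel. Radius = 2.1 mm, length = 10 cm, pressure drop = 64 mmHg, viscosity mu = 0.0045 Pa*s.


Q = pi*r^4*dP / (8*mu*L)
r = 0.0021 m, L = 0.1 m
dP = 64 mmHg = 8532.608 Pa
Q = 1.4481e-04 m^3/s


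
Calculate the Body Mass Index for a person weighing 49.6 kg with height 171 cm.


BMI = weight / height^2
height = 171 cm = 1.71 m
BMI = 49.6 / 1.71^2
BMI = 16.96 kg/m^2


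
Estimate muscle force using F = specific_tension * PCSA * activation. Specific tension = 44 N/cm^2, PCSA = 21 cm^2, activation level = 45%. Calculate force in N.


F = sigma * PCSA * activation
F = 44 * 21 * 0.45
F = 415.8 N


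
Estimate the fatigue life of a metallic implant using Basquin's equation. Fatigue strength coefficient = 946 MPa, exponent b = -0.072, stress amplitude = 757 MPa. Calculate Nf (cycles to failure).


sigma_a = sigma_f' * (2Nf)^b
2Nf = (sigma_a/sigma_f')^(1/b)
2Nf = (757/946)^(1/-0.072)
2Nf = 22.099303
Nf = 11.05


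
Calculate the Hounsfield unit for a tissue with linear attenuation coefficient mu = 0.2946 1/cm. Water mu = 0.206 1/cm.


HU = ((mu_tissue - mu_water) / mu_water) * 1000
HU = ((0.2946 - 0.206) / 0.206) * 1000
HU = 430.1


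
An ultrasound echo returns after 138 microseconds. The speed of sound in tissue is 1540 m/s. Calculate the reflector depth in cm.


depth = c * t / 2
t = 138 us = 1.3800e-04 s
depth = 1540 * 1.3800e-04 / 2
depth = 0.10626 m = 10.626 cm


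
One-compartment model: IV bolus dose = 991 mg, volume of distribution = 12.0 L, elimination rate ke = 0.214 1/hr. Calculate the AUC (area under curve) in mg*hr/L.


C0 = Dose/Vd = 991/12.0 = 82.5833 mg/L
AUC = C0/ke = 82.5833/0.214
AUC = 385.9 mg*hr/L


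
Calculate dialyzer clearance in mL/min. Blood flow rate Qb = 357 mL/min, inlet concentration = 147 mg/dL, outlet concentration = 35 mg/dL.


K = Qb * (Cb_in - Cb_out) / Cb_in
K = 357 * (147 - 35) / 147
K = 272 mL/min


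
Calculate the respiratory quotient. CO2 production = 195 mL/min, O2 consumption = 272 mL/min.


RQ = VCO2 / VO2
RQ = 195 / 272
RQ = 0.7169


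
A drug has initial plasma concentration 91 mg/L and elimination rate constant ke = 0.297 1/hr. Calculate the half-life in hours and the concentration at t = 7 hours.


t_half = ln(2) / ke = 0.693147 / 0.297 = 2.334 hr
C(t) = C0 * exp(-ke*t) = 91 * exp(-0.297*7)
C(7) = 11.38 mg/L


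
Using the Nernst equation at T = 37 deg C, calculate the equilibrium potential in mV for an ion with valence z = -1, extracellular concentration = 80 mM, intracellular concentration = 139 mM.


E = (RT/(zF)) * ln(C_out/C_in)
T = 37 + 273.15 = 310.15 K
E = (8.314 * 310.15 / (-1 * 96485)) * ln(80/139)
E = 14.76 mV


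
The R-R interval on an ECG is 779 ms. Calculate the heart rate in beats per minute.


HR = 60 / RR_interval(s)
RR = 779 ms = 0.779 s
HR = 60 / 0.779 = 77.02 bpm


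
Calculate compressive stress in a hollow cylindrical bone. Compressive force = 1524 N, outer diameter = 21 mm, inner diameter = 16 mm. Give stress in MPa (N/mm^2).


A = pi*(r_o^2 - r_i^2)
r_o = 10.5 mm, r_i = 8 mm
A = 145.299 mm^2
sigma = F/A = 1524 / 145.299
sigma = 10.49 MPa


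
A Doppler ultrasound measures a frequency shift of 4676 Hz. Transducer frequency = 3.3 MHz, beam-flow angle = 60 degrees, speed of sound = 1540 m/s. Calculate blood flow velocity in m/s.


v = fd * c / (2 * f0 * cos(theta))
v = 4676 * 1540 / (2 * 3.3000e+06 * cos(60))
v = 2.182 m/s


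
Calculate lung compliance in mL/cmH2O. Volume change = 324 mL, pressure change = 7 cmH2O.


C = dV / dP
C = 324 / 7
C = 46.29 mL/cmH2O


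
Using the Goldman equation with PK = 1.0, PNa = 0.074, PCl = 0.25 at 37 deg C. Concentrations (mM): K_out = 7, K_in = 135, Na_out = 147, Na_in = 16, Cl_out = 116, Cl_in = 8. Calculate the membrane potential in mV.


Vm = (RT/F)*ln((PK*Ko + PNa*Nao + PCl*Cli)/(PK*Ki + PNa*Nai + PCl*Clo))
Numer = 19.878, Denom = 165.184
Vm = -56.59 mV


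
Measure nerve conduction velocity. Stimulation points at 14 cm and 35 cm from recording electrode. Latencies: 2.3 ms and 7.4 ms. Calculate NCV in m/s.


Distance = (35 - 14) / 100 = 0.21 m
dt = (7.4 - 2.3) / 1000 = 0.0051 s
NCV = dist / dt = 41.18 m/s


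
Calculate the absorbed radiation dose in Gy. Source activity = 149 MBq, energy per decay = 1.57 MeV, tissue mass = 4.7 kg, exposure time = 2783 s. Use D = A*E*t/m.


A = 149 MBq = 1.4900e+08 Bq
E = 1.57 MeV = 2.51514e-13 J
D = A*E*t/m = 1.4900e+08*2.51514e-13*2783/4.7
D = 0.02219 Gy


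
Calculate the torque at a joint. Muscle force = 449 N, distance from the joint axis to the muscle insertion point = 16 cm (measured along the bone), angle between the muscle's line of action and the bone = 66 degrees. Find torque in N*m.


Torque = F * d * sin(theta)   (moment arm = d*sin(theta))
d = 16 cm = 0.16 m
Torque = 449 * 0.16 * sin(66)
Torque = 65.63 N*m


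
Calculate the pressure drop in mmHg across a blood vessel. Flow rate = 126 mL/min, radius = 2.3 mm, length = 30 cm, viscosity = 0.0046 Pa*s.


dP = 8*mu*L*Q / (pi*r^4)
Q = 126 mL/min = 2.1e-06 m^3/s
dP = 263.71 Pa = 263.71 / 133.322 mmHg = 1.978 mmHg


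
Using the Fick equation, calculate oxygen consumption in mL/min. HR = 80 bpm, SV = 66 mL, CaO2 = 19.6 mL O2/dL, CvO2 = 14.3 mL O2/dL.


CO = HR*SV = 80*66/1000 = 5.28 L/min
a-v O2 diff = 19.6 - 14.3 = 5.3 mL/dL
VO2 = CO * (CaO2-CvO2) * 10 dL/L
VO2 = 5.28 * 5.3 * 10
VO2 = 279.8 mL/min


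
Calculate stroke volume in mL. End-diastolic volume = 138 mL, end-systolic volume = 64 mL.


SV = EDV - ESV
SV = 138 - 64
SV = 74 mL


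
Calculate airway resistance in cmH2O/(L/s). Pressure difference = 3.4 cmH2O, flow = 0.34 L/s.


R = dP / flow
R = 3.4 / 0.34
R = 10 cmH2O/(L/s)


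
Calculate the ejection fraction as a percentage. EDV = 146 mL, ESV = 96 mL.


SV = EDV - ESV = 146 - 96 = 50 mL
EF = SV/EDV * 100 = 50/146 * 100
EF = 34.25%


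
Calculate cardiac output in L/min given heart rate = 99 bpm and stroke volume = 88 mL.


CO = HR * SV
CO = 99 * 88 / 1000
CO = 8.712 L/min


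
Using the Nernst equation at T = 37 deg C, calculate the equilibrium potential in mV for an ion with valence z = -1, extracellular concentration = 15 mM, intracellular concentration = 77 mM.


E = (RT/(zF)) * ln(C_out/C_in)
T = 37 + 273.15 = 310.15 K
E = (8.314 * 310.15 / (-1 * 96485)) * ln(15/77)
E = 43.72 mV


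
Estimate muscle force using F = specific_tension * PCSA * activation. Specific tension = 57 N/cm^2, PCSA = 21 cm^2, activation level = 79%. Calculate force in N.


F = sigma * PCSA * activation
F = 57 * 21 * 0.79
F = 945.6 N


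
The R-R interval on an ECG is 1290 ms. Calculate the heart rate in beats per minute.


HR = 60 / RR_interval(s)
RR = 1290 ms = 1.29 s
HR = 60 / 1.29 = 46.51 bpm


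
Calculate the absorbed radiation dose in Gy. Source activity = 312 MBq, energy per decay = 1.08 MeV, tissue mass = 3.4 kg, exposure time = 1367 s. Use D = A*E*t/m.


A = 312 MBq = 3.1200e+08 Bq
E = 1.08 MeV = 1.73016e-13 J
D = A*E*t/m = 3.1200e+08*1.73016e-13*1367/3.4
D = 0.0217 Gy


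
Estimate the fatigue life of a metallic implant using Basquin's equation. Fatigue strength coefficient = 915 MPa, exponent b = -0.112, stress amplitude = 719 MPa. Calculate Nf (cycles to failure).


sigma_a = sigma_f' * (2Nf)^b
2Nf = (sigma_a/sigma_f')^(1/b)
2Nf = (719/915)^(1/-0.112)
2Nf = 8.6050187
Nf = 4.303


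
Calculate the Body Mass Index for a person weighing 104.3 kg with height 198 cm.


BMI = weight / height^2
height = 198 cm = 1.98 m
BMI = 104.3 / 1.98^2
BMI = 26.6 kg/m^2


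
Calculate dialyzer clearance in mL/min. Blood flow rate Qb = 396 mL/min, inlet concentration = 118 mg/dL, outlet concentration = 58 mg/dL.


K = Qb * (Cb_in - Cb_out) / Cb_in
K = 396 * (118 - 58) / 118
K = 201.4 mL/min


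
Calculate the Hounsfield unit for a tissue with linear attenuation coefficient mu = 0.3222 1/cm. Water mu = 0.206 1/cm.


HU = ((mu_tissue - mu_water) / mu_water) * 1000
HU = ((0.3222 - 0.206) / 0.206) * 1000
HU = 564.1


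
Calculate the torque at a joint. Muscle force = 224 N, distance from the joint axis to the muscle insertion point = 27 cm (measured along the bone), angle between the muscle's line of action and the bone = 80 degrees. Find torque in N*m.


Torque = F * d * sin(theta)   (moment arm = d*sin(theta))
d = 27 cm = 0.27 m
Torque = 224 * 0.27 * sin(80)
Torque = 59.56 N*m


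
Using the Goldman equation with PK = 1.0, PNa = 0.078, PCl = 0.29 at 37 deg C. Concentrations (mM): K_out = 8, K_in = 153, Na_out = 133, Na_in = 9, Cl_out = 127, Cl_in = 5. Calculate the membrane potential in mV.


Vm = (RT/F)*ln((PK*Ko + PNa*Nao + PCl*Cli)/(PK*Ki + PNa*Nai + PCl*Clo))
Numer = 19.824, Denom = 190.532
Vm = -60.48 mV


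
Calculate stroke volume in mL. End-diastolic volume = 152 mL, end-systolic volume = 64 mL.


SV = EDV - ESV
SV = 152 - 64
SV = 88 mL


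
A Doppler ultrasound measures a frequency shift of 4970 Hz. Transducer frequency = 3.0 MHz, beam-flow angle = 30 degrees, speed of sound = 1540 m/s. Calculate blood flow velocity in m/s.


v = fd * c / (2 * f0 * cos(theta))
v = 4970 * 1540 / (2 * 3.0000e+06 * cos(30))
v = 1.473 m/s


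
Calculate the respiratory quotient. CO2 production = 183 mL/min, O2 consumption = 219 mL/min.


RQ = VCO2 / VO2
RQ = 183 / 219
RQ = 0.8356


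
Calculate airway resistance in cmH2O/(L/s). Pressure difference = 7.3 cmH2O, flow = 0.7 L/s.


R = dP / flow
R = 7.3 / 0.7
R = 10.43 cmH2O/(L/s)


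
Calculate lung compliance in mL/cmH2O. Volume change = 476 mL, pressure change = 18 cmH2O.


C = dV / dP
C = 476 / 18
C = 26.44 mL/cmH2O


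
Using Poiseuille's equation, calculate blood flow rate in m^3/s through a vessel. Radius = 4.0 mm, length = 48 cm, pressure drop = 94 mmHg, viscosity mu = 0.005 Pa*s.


Q = pi*r^4*dP / (8*mu*L)
r = 0.004 m, L = 0.48 m
dP = 94 mmHg = 12532.268 Pa
Q = 5.2495e-04 m^3/s


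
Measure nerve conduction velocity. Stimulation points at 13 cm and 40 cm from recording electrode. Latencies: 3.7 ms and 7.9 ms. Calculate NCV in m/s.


Distance = (40 - 13) / 100 = 0.27 m
dt = (7.9 - 3.7) / 1000 = 0.0042 s
NCV = dist / dt = 64.29 m/s


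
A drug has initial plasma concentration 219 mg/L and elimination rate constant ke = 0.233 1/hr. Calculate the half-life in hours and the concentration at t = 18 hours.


t_half = ln(2) / ke = 0.693147 / 0.233 = 2.975 hr
C(t) = C0 * exp(-ke*t) = 219 * exp(-0.233*18)
C(18) = 3.304 mg/L


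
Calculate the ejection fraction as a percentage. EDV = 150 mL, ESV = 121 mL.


SV = EDV - ESV = 150 - 121 = 29 mL
EF = SV/EDV * 100 = 29/150 * 100
EF = 19.33%


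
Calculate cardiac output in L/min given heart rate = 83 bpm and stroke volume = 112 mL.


CO = HR * SV
CO = 83 * 112 / 1000
CO = 9.296 L/min


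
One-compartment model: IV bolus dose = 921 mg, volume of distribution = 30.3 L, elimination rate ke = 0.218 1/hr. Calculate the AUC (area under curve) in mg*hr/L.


C0 = Dose/Vd = 921/30.3 = 30.396 mg/L
AUC = C0/ke = 30.396/0.218
AUC = 139.4 mg*hr/L


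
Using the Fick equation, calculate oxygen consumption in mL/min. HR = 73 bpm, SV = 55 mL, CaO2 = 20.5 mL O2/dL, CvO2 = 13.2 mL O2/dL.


CO = HR*SV = 73*55/1000 = 4.015 L/min
a-v O2 diff = 20.5 - 13.2 = 7.3 mL/dL
VO2 = CO * (CaO2-CvO2) * 10 dL/L
VO2 = 4.015 * 7.3 * 10
VO2 = 293.1 mL/min


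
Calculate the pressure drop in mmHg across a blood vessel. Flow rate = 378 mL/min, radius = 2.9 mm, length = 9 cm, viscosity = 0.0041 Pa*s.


dP = 8*mu*L*Q / (pi*r^4)
Q = 378 mL/min = 6.3e-06 m^3/s
dP = 83.698 Pa = 83.698 / 133.322 mmHg = 0.6278 mmHg


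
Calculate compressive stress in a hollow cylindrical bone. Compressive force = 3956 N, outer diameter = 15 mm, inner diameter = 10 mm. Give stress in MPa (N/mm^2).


A = pi*(r_o^2 - r_i^2)
r_o = 7.5 mm, r_i = 5 mm
A = 98.1748 mm^2
sigma = F/A = 3956 / 98.1748
sigma = 40.3 MPa


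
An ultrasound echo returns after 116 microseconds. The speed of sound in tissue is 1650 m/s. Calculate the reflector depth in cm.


depth = c * t / 2
t = 116 us = 1.1600e-04 s
depth = 1650 * 1.1600e-04 / 2
depth = 0.0957 m = 9.57 cm


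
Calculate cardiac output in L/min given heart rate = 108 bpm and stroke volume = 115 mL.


CO = HR * SV
CO = 108 * 115 / 1000
CO = 12.42 L/min


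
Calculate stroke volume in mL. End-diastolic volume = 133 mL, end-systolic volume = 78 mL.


SV = EDV - ESV
SV = 133 - 78
SV = 55 mL


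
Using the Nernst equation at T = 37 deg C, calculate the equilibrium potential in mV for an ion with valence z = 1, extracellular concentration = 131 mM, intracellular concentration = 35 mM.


E = (RT/(zF)) * ln(C_out/C_in)
T = 37 + 273.15 = 310.15 K
E = (8.314 * 310.15 / (1 * 96485)) * ln(131/35)
E = 35.27 mV


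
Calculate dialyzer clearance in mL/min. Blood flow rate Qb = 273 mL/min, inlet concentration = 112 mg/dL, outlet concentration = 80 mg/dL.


K = Qb * (Cb_in - Cb_out) / Cb_in
K = 273 * (112 - 80) / 112
K = 78 mL/min


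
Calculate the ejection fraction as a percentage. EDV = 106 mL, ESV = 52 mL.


SV = EDV - ESV = 106 - 52 = 54 mL
EF = SV/EDV * 100 = 54/106 * 100
EF = 50.94%


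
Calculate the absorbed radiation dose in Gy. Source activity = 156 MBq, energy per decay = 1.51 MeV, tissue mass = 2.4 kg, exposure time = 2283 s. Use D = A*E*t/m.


A = 156 MBq = 1.5600e+08 Bq
E = 1.51 MeV = 2.41902e-13 J
D = A*E*t/m = 1.5600e+08*2.41902e-13*2283/2.4
D = 0.0359 Gy
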